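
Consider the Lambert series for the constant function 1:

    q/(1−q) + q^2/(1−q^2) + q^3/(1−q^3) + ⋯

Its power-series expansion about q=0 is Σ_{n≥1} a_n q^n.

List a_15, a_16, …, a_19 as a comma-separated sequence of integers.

4, 5, 2, 6, 2

[q^15] f(15)=1,f(5)=1,f(3)=1,f(1)=1 ⇒ 4
n=16: 16·1 8·2 4·4 2·8 1·16  f→[1+1+1+1+1]=5
[q^17] f(1)=1,f(17)=1 ⇒ 2
[q^18] f(1)=1,f(2)=1,f(3)=1,f(6)=1,f(9)=1,f(18)=1 ⇒ 6
n=19: 1·19 19·1  f→[1+1]=2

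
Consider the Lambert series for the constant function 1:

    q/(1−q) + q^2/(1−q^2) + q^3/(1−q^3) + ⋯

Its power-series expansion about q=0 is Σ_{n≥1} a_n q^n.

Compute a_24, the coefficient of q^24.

a_24 = 8

q^24  k|24↦f(k): 24:1 12:1 8:1 6:1 4:1 3:1 2:1 1:1  a_24=8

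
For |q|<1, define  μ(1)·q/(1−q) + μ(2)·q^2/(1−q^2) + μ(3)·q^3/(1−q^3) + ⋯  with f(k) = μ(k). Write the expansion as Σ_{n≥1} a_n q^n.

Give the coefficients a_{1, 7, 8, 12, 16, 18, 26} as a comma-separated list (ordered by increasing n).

[q^1] μ(1)=1 ⇒ 1
q^7  k|7↦μ(k): 7:-1 1:1  a_7=0
d|8:{1,2,4,8}  Σμ=1+(-1)+0+0=0
n=12: 12·1 6·2 4·3 3·4 2·6 1·12  μ→[0+1+0+(-1)+(-1)+1]=0
q^16  k|16↦μ(k): 1:1 2:-1 4:0 8:0 16:0  a_16=0
[q^18] μ(1)=1,μ(2)=-1,μ(3)=-1,μ(6)=1,μ(9)=0,μ(18)=0 ⇒ 0
d|26:{26,13,2,1}  Σμ=1+(-1)+(-1)+1=0

1, 0, 0, 0, 0, 0, 0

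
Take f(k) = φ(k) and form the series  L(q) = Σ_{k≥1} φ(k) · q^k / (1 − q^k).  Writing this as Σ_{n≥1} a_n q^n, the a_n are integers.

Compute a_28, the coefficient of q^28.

n=28: 28·1 14·2 7·4 4·7 2·14 1·28  φ→[12+6+6+2+1+1]=28

a_28 = 28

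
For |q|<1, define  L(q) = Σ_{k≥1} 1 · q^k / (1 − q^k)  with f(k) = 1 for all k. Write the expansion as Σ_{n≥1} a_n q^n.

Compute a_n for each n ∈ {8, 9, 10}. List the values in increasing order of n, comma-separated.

q^8  k|8↦f(k): 8:1 4:1 2:1 1:1  a_8=4
q^9  k|9↦f(k): 9:1 3:1 1:1  a_9=3
d|10:{1,2,5,10}  Σf=1+1+1+1=4

4, 3, 4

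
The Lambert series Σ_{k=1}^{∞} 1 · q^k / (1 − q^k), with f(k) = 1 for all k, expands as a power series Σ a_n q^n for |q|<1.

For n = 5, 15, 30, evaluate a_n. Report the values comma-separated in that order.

q^5  k|5↦f(k): 5:1 1:1  a_5=2
n=15: 15·1 5·3 3·5 1·15  f→[1+1+1+1]=4
d|30:{30,15,10,6,5,3,2,1}  Σf=1+1+1+1+1+1+1+1=8

2, 4, 8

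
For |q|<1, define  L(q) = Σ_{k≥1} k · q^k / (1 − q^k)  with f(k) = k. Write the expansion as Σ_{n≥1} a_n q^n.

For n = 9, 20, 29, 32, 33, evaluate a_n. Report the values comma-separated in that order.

d|9:{1,3,9}  Σf=1+3+9=13
q^20  k|20↦f(k): 20:20 10:10 5:5 4:4 2:2 1:1  a_20=42
[q^29] f(1)=1,f(29)=29 ⇒ 30
n=32: 32·1 16·2 8·4 4·8 2·16 1·32  f→[32+16+8+4+2+1]=63
q^33  k|33↦f(k): 33:33 11:11 3:3 1:1  a_33=48

13, 42, 30, 63, 48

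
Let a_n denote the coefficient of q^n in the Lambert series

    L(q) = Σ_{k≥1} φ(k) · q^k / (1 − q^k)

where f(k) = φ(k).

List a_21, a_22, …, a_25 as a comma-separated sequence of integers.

q^21  k|21↦φ(k): 21:12 7:6 3:2 1:1  a_21=21
d|22:{1,2,11,22}  Σφ=1+1+10+10=22
q^23  k|23↦φ(k): 23:22 1:1  a_23=23
q^24  k|24↦φ(k): 24:8 12:4 8:4 6:2 4:2 3:2 2:1 1:1  a_24=24
n=25: 1·25 5·5 25·1  φ→[1+4+20]=25

21, 22, 23, 24, 25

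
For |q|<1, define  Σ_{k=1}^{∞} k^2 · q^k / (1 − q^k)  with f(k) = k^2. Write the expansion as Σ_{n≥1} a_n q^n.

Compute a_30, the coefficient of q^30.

a_30 = 1300

q^30  k|30↦f(k): 1:1 2:4 3:9 5:25 6:36 10:100 15:225 30:900  a_30=1300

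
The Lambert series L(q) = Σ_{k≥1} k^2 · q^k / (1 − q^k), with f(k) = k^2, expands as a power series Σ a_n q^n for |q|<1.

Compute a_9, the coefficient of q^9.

a_9 = 91

n=9: 1·9 3·3 9·1  f→[1+9+81]=91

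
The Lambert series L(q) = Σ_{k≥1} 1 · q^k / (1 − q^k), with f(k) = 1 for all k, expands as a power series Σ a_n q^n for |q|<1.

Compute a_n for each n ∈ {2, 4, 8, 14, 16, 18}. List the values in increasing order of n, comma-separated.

2, 3, 4, 4, 5, 6

[q^2] f(1)=1,f(2)=1 ⇒ 2
q^4  k|4↦f(k): 4:1 2:1 1:1  a_4=3
d|8:{1,2,4,8}  Σf=1+1+1+1=4
[q^14] f(1)=1,f(2)=1,f(7)=1,f(14)=1 ⇒ 4
n=16: 1·16 2·8 4·4 8·2 16·1  f→[1+1+1+1+1]=5
q^18  k|18↦f(k): 18:1 9:1 6:1 3:1 2:1 1:1  a_18=6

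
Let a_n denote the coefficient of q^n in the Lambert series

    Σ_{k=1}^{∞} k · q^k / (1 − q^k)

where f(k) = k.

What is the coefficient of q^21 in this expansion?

a_21 = 32

n=21: 1·21 3·7 7·3 21·1  f→[1+3+7+21]=32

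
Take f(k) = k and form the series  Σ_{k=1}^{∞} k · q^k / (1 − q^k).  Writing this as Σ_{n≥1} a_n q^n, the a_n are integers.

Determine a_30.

a_30 = 72

n=30: 1·30 2·15 3·10 5·6 6·5 10·3 15·2 30·1  f→[1+2+3+5+6+10+15+30]=72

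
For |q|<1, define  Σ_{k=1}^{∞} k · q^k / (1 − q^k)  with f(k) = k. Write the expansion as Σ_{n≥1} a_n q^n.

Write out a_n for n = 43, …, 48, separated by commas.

d|43:{1,43}  Σf=1+43=44
q^44  k|44↦f(k): 44:44 22:22 11:11 4:4 2:2 1:1  a_44=84
q^45  k|45↦f(k): 1:1 3:3 5:5 9:9 15:15 45:45  a_45=78
q^46  k|46↦f(k): 46:46 23:23 2:2 1:1  a_46=72
q^47  k|47↦f(k): 47:47 1:1  a_47=48
[q^48] f(1)=1,f(2)=2,f(3)=3,f(4)=4,f(6)=6,f(8)=8,f(12)=12,f(16)=16,f(24)=24,f(48)=48 ⇒ 124

44, 84, 78, 72, 48, 124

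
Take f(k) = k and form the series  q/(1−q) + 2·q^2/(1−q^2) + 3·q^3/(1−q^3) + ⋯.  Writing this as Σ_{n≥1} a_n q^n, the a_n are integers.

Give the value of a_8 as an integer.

a_8 = 15

d|8:{8,4,2,1}  Σf=8+4+2+1=15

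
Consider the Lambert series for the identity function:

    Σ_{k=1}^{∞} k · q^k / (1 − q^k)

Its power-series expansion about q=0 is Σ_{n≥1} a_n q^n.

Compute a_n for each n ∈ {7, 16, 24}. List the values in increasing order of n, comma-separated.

d|7:{7,1}  Σf=7+1=8
[q^16] f(16)=16,f(8)=8,f(4)=4,f(2)=2,f(1)=1 ⇒ 31
d|24:{24,12,8,6,4,3,2,1}  Σf=24+12+8+6+4+3+2+1=60

8, 31, 60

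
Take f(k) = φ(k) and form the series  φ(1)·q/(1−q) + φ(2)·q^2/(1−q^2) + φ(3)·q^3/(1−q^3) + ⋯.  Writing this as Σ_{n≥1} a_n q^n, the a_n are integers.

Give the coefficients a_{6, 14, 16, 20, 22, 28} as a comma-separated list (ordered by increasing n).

d|6:{1,2,3,6}  Σφ=1+1+2+2=6
q^14  k|14↦φ(k): 14:6 7:6 2:1 1:1  a_14=14
d|16:{1,2,4,8,16}  Σφ=1+1+2+4+8=16
[q^20] φ(1)=1,φ(2)=1,φ(4)=2,φ(5)=4,φ(10)=4,φ(20)=8 ⇒ 20
n=22: 1·22 2·11 11·2 22·1  φ→[1+1+10+10]=22
[q^28] φ(1)=1,φ(2)=1,φ(4)=2,φ(7)=6,φ(14)=6,φ(28)=12 ⇒ 28

6, 14, 16, 20, 22, 28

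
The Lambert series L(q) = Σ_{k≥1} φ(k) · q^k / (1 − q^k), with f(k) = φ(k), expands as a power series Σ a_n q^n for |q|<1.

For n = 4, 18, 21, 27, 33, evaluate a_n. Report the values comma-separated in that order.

n=4: 1·4 2·2 4·1  φ→[1+1+2]=4
d|18:{1,2,3,6,9,18}  Σφ=1+1+2+2+6+6=18
[q^21] φ(1)=1,φ(3)=2,φ(7)=6,φ(21)=12 ⇒ 21
d|27:{1,3,9,27}  Σφ=1+2+6+18=27
n=33: 33·1 11·3 3·11 1·33  φ→[20+10+2+1]=33

4, 18, 21, 27, 33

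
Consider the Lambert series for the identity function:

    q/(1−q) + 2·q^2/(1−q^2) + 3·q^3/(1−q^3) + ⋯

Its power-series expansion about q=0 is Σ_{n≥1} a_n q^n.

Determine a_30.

a_30 = 72

[q^30] f(30)=30,f(15)=15,f(10)=10,f(6)=6,f(5)=5,f(3)=3,f(2)=2,f(1)=1 ⇒ 72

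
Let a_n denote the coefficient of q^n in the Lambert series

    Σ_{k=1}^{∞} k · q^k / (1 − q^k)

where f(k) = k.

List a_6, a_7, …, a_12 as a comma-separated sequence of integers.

q^6  k|6↦f(k): 6:6 3:3 2:2 1:1  a_6=12
q^7  k|7↦f(k): 1:1 7:7  a_7=8
[q^8] f(1)=1,f(2)=2,f(4)=4,f(8)=8 ⇒ 15
n=9: 1·9 3·3 9·1  f→[1+3+9]=13
q^10  k|10↦f(k): 10:10 5:5 2:2 1:1  a_10=18
[q^11] f(1)=1,f(11)=11 ⇒ 12
[q^12] f(12)=12,f(6)=6,f(4)=4,f(3)=3,f(2)=2,f(1)=1 ⇒ 28

12, 8, 15, 13, 18, 12, 28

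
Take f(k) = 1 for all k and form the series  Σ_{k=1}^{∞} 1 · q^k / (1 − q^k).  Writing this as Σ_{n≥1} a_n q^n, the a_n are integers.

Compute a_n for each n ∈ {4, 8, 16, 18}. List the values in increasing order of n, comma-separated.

d|4:{1,2,4}  Σf=1+1+1=3
[q^8] f(8)=1,f(4)=1,f(2)=1,f(1)=1 ⇒ 4
n=16: 16·1 8·2 4·4 2·8 1·16  f→[1+1+1+1+1]=5
q^18  k|18↦f(k): 18:1 9:1 6:1 3:1 2:1 1:1  a_18=6

3, 4, 5, 6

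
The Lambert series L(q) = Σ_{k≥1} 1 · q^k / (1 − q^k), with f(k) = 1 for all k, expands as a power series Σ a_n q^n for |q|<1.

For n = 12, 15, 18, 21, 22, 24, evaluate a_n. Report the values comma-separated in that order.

6, 4, 6, 4, 4, 8

[q^12] f(12)=1,f(6)=1,f(4)=1,f(3)=1,f(2)=1,f(1)=1 ⇒ 6
[q^15] f(15)=1,f(5)=1,f(3)=1,f(1)=1 ⇒ 4
n=18: 18·1 9·2 6·3 3·6 2·9 1·18  f→[1+1+1+1+1+1]=6
q^21  k|21↦f(k): 1:1 3:1 7:1 21:1  a_21=4
[q^22] f(22)=1,f(11)=1,f(2)=1,f(1)=1 ⇒ 4
n=24: 24·1 12·2 8·3 6·4 4·6 3·8 2·12 1·24  f→[1+1+1+1+1+1+1+1]=8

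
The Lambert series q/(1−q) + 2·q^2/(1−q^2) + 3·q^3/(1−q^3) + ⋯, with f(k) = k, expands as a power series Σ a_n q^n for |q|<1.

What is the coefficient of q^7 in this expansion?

[q^7] f(1)=1,f(7)=7 ⇒ 8

a_7 = 8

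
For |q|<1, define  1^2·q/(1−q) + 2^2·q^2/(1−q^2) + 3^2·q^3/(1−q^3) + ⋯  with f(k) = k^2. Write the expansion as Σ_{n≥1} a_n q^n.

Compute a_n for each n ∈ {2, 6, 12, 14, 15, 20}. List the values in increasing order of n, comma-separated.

d|2:{2,1}  Σf=4+1=5
q^6  k|6↦f(k): 1:1 2:4 3:9 6:36  a_6=50
n=12: 1·12 2·6 3·4 4·3 6·2 12·1  f→[1+4+9+16+36+144]=210
d|14:{14,7,2,1}  Σf=196+49+4+1=250
d|15:{15,5,3,1}  Σf=225+25+9+1=260
q^20  k|20↦f(k): 20:400 10:100 5:25 4:16 2:4 1:1  a_20=546

5, 50, 210, 250, 260, 546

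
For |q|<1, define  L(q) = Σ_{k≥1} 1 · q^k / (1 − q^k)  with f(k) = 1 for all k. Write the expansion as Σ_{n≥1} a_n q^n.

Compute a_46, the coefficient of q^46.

n=46: 1·46 2·23 23·2 46·1  f→[1+1+1+1]=4

a_46 = 4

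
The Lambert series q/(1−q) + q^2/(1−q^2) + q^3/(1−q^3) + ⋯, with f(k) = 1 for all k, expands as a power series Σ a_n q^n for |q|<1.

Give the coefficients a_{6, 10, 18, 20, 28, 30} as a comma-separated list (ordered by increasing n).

n=6: 1·6 2·3 3·2 6·1  f→[1+1+1+1]=4
[q^10] f(1)=1,f(2)=1,f(5)=1,f(10)=1 ⇒ 4
[q^18] f(18)=1,f(9)=1,f(6)=1,f(3)=1,f(2)=1,f(1)=1 ⇒ 6
[q^20] f(20)=1,f(10)=1,f(5)=1,f(4)=1,f(2)=1,f(1)=1 ⇒ 6
[q^28] f(1)=1,f(2)=1,f(4)=1,f(7)=1,f(14)=1,f(28)=1 ⇒ 6
d|30:{30,15,10,6,5,3,2,1}  Σf=1+1+1+1+1+1+1+1=8

4, 4, 6, 6, 6, 8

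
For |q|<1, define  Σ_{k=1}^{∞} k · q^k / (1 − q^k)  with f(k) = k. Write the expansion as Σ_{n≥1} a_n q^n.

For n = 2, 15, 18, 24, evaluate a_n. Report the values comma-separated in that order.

3, 24, 39, 60

n=2: 1·2 2·1  f→[1+2]=3
n=15: 1·15 3·5 5·3 15·1  f→[1+3+5+15]=24
d|18:{1,2,3,6,9,18}  Σf=1+2+3+6+9+18=39
q^24  k|24↦f(k): 24:24 12:12 8:8 6:6 4:4 3:3 2:2 1:1  a_24=60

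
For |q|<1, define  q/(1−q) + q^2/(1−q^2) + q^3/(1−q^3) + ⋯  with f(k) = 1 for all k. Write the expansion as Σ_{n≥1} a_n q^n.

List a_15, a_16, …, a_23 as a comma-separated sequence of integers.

d|15:{15,5,3,1}  Σf=1+1+1+1=4
n=16: 16·1 8·2 4·4 2·8 1·16  f→[1+1+1+1+1]=5
n=17: 1·17 17·1  f→[1+1]=2
[q^18] f(18)=1,f(9)=1,f(6)=1,f(3)=1,f(2)=1,f(1)=1 ⇒ 6
n=19: 1·19 19·1  f→[1+1]=2
q^20  k|20↦f(k): 20:1 10:1 5:1 4:1 2:1 1:1  a_20=6
d|21:{21,7,3,1}  Σf=1+1+1+1=4
n=22: 22·1 11·2 2·11 1·22  f→[1+1+1+1]=4
d|23:{23,1}  Σf=1+1=2

4, 5, 2, 6, 2, 6, 4, 4, 2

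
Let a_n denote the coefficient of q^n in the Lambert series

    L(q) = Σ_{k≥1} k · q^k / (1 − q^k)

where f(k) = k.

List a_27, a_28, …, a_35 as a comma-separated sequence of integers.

40, 56, 30, 72, 32, 63, 48, 54, 48

n=27: 27·1 9·3 3·9 1·27  f→[27+9+3+1]=40
[q^28] f(1)=1,f(2)=2,f(4)=4,f(7)=7,f(14)=14,f(28)=28 ⇒ 56
[q^29] f(1)=1,f(29)=29 ⇒ 30
[q^30] f(30)=30,f(15)=15,f(10)=10,f(6)=6,f(5)=5,f(3)=3,f(2)=2,f(1)=1 ⇒ 72
n=31: 1·31 31·1  f→[1+31]=32
d|32:{32,16,8,4,2,1}  Σf=32+16+8+4+2+1=63
[q^33] f(1)=1,f(3)=3,f(11)=11,f(33)=33 ⇒ 48
[q^34] f(1)=1,f(2)=2,f(17)=17,f(34)=34 ⇒ 54
[q^35] f(35)=35,f(7)=7,f(5)=5,f(1)=1 ⇒ 48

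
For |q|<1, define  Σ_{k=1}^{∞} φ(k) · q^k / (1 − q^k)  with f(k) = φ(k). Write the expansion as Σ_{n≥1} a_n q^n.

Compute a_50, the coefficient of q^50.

d|50:{50,25,10,5,2,1}  Σφ=20+20+4+4+1+1=50

a_50 = 50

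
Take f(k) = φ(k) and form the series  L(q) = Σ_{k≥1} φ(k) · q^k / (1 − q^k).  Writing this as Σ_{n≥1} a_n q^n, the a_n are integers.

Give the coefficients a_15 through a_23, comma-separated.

d|15:{1,3,5,15}  Σφ=1+2+4+8=15
d|16:{16,8,4,2,1}  Σφ=8+4+2+1+1=16
q^17  k|17↦φ(k): 17:16 1:1  a_17=17
n=18: 18·1 9·2 6·3 3·6 2·9 1·18  φ→[6+6+2+2+1+1]=18
d|19:{1,19}  Σφ=1+18=19
q^20  k|20↦φ(k): 20:8 10:4 5:4 4:2 2:1 1:1  a_20=20
n=21: 21·1 7·3 3·7 1·21  φ→[12+6+2+1]=21
d|22:{22,11,2,1}  Σφ=10+10+1+1=22
[q^23] φ(1)=1,φ(23)=22 ⇒ 23

15, 16, 17, 18, 19, 20, 21, 22, 23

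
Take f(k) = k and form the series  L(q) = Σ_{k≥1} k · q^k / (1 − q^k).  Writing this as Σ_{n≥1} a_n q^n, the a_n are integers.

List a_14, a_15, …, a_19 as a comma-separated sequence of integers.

24, 24, 31, 18, 39, 20

[q^14] f(1)=1,f(2)=2,f(7)=7,f(14)=14 ⇒ 24
d|15:{1,3,5,15}  Σf=1+3+5+15=24
[q^16] f(1)=1,f(2)=2,f(4)=4,f(8)=8,f(16)=16 ⇒ 31
d|17:{1,17}  Σf=1+17=18
[q^18] f(18)=18,f(9)=9,f(6)=6,f(3)=3,f(2)=2,f(1)=1 ⇒ 39
[q^19] f(1)=1,f(19)=19 ⇒ 20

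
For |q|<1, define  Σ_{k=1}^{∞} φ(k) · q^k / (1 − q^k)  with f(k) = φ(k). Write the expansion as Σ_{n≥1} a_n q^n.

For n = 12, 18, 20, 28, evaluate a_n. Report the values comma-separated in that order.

d|12:{1,2,3,4,6,12}  Σφ=1+1+2+2+2+4=12
q^18  k|18↦φ(k): 18:6 9:6 6:2 3:2 2:1 1:1  a_18=18
[q^20] φ(20)=8,φ(10)=4,φ(5)=4,φ(4)=2,φ(2)=1,φ(1)=1 ⇒ 20
q^28  k|28↦φ(k): 1:1 2:1 4:2 7:6 14:6 28:12  a_28=28

12, 18, 20, 28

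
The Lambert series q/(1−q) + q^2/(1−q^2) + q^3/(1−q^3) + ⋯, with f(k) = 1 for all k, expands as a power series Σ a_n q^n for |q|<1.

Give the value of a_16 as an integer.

a_16 = 5

q^16  k|16↦f(k): 1:1 2:1 4:1 8:1 16:1  a_16=5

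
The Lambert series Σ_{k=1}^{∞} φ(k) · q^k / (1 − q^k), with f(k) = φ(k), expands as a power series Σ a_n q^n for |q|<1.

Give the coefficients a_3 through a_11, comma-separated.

[q^3] φ(1)=1,φ(3)=2 ⇒ 3
d|4:{4,2,1}  Σφ=2+1+1=4
d|5:{1,5}  Σφ=1+4=5
n=6: 1·6 2·3 3·2 6·1  φ→[1+1+2+2]=6
d|7:{1,7}  Σφ=1+6=7
[q^8] φ(8)=4,φ(4)=2,φ(2)=1,φ(1)=1 ⇒ 8
q^9  k|9↦φ(k): 9:6 3:2 1:1  a_9=9
q^10  k|10↦φ(k): 10:4 5:4 2:1 1:1  a_10=10
n=11: 1·11 11·1  φ→[1+10]=11

3, 4, 5, 6, 7, 8, 9, 10, 11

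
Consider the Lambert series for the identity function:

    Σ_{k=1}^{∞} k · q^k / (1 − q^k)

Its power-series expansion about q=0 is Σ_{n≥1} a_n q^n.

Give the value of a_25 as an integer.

n=25: 1·25 5·5 25·1  f→[1+5+25]=31

a_25 = 31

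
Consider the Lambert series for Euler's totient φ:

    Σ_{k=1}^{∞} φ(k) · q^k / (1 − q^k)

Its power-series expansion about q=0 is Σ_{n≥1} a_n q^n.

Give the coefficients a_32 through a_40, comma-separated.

[q^32] φ(1)=1,φ(2)=1,φ(4)=2,φ(8)=4,φ(16)=8,φ(32)=16 ⇒ 32
n=33: 1·33 3·11 11·3 33·1  φ→[1+2+10+20]=33
[q^34] φ(1)=1,φ(2)=1,φ(17)=16,φ(34)=16 ⇒ 34
n=35: 35·1 7·5 5·7 1·35  φ→[24+6+4+1]=35
q^36  k|36↦φ(k): 1:1 2:1 3:2 4:2 6:2 9:6 12:4 18:6 36:12  a_36=36
q^37  k|37↦φ(k): 1:1 37:36  a_37=37
[q^38] φ(1)=1,φ(2)=1,φ(19)=18,φ(38)=18 ⇒ 38
q^39  k|39↦φ(k): 39:24 13:12 3:2 1:1  a_39=39
d|40:{1,2,4,5,8,10,20,40}  Σφ=1+1+2+4+4+4+8+16=40

32, 33, 34, 35, 36, 37, 38, 39, 40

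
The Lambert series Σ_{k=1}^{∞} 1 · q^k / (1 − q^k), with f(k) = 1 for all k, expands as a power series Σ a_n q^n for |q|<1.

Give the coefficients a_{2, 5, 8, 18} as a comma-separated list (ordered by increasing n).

2, 2, 4, 6

n=2: 2·1 1·2  f→[1+1]=2
d|5:{1,5}  Σf=1+1=2
[q^8] f(8)=1,f(4)=1,f(2)=1,f(1)=1 ⇒ 4
n=18: 18·1 9·2 6·3 3·6 2·9 1·18  f→[1+1+1+1+1+1]=6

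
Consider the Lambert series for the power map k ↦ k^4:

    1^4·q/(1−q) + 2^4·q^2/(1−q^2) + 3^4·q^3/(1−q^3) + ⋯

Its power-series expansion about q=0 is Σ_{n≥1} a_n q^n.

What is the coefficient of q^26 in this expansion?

a_26 = 485554

d|26:{1,2,13,26}  Σf=1+16+28561+456976=485554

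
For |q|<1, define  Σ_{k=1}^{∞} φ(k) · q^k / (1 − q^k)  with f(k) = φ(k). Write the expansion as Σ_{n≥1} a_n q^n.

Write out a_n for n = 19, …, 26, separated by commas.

d|19:{19,1}  Σφ=18+1=19
q^20  k|20↦φ(k): 1:1 2:1 4:2 5:4 10:4 20:8  a_20=20
n=21: 1·21 3·7 7·3 21·1  φ→[1+2+6+12]=21
d|22:{1,2,11,22}  Σφ=1+1+10+10=22
[q^23] φ(1)=1,φ(23)=22 ⇒ 23
d|24:{24,12,8,6,4,3,2,1}  Σφ=8+4+4+2+2+2+1+1=24
n=25: 1·25 5·5 25·1  φ→[1+4+20]=25
q^26  k|26↦φ(k): 26:12 13:12 2:1 1:1  a_26=26

19, 20, 21, 22, 23, 24, 25, 26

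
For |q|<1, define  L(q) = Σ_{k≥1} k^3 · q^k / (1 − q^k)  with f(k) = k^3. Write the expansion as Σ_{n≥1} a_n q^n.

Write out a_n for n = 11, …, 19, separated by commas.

[q^11] f(11)=1331,f(1)=1 ⇒ 1332
d|12:{1,2,3,4,6,12}  Σf=1+8+27+64+216+1728=2044
n=13: 13·1 1·13  f→[2197+1]=2198
d|14:{1,2,7,14}  Σf=1+8+343+2744=3096
n=15: 1·15 3·5 5·3 15·1  f→[1+27+125+3375]=3528
q^16  k|16↦f(k): 1:1 2:8 4:64 8:512 16:4096  a_16=4681
[q^17] f(1)=1,f(17)=4913 ⇒ 4914
[q^18] f(1)=1,f(2)=8,f(3)=27,f(6)=216,f(9)=729,f(18)=5832 ⇒ 6813
[q^19] f(1)=1,f(19)=6859 ⇒ 6860

1332, 2044, 2198, 3096, 3528, 4681, 4914, 6813, 6860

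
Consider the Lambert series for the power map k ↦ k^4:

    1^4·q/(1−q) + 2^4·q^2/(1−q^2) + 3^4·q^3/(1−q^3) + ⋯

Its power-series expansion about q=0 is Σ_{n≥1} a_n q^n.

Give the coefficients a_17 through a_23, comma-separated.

83522, 112931, 130322, 170898, 196964, 248914, 279842

n=17: 17·1 1·17  f→[83521+1]=83522
[q^18] f(1)=1,f(2)=16,f(3)=81,f(6)=1296,f(9)=6561,f(18)=104976 ⇒ 112931
q^19  k|19↦f(k): 1:1 19:130321  a_19=130322
n=20: 1·20 2·10 4·5 5·4 10·2 20·1  f→[1+16+256+625+10000+160000]=170898
d|21:{1,3,7,21}  Σf=1+81+2401+194481=196964
[q^22] f(1)=1,f(2)=16,f(11)=14641,f(22)=234256 ⇒ 248914
d|23:{23,1}  Σf=279841+1=279842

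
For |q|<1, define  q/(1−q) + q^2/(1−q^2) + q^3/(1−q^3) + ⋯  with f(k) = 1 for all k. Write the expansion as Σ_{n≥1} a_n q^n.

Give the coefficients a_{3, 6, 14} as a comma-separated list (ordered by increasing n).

2, 4, 4

n=3: 3·1 1·3  f→[1+1]=2
d|6:{1,2,3,6}  Σf=1+1+1+1=4
q^14  k|14↦f(k): 14:1 7:1 2:1 1:1  a_14=4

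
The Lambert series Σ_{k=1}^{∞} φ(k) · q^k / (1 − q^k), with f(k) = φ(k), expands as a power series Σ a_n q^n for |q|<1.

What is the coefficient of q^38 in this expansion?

[q^38] φ(1)=1,φ(2)=1,φ(19)=18,φ(38)=18 ⇒ 38

a_38 = 38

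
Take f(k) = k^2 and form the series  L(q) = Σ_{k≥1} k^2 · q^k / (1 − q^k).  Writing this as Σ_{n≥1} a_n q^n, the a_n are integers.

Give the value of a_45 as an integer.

a_45 = 2366

q^45  k|45↦f(k): 45:2025 15:225 9:81 5:25 3:9 1:1  a_45=2366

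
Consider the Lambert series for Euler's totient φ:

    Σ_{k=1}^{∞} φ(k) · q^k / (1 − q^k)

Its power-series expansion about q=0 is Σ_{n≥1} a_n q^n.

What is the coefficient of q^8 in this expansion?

q^8  k|8↦φ(k): 8:4 4:2 2:1 1:1  a_8=8

a_8 = 8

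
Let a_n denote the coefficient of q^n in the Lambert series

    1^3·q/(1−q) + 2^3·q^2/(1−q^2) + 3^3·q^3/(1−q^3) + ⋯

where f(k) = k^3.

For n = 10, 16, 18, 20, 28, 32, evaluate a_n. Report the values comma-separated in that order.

1134, 4681, 6813, 9198, 25112, 37449

q^10  k|10↦f(k): 10:1000 5:125 2:8 1:1  a_10=1134
d|16:{16,8,4,2,1}  Σf=4096+512+64+8+1=4681
[q^18] f(18)=5832,f(9)=729,f(6)=216,f(3)=27,f(2)=8,f(1)=1 ⇒ 6813
q^20  k|20↦f(k): 20:8000 10:1000 5:125 4:64 2:8 1:1  a_20=9198
d|28:{1,2,4,7,14,28}  Σf=1+8+64+343+2744+21952=25112
n=32: 32·1 16·2 8·4 4·8 2·16 1·32  f→[32768+4096+512+64+8+1]=37449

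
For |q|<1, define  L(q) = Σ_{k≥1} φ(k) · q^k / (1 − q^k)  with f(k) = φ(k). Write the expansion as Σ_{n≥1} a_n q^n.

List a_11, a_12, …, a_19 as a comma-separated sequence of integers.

[q^11] φ(1)=1,φ(11)=10 ⇒ 11
n=12: 1·12 2·6 3·4 4·3 6·2 12·1  φ→[1+1+2+2+2+4]=12
n=13: 13·1 1·13  φ→[12+1]=13
q^14  k|14↦φ(k): 1:1 2:1 7:6 14:6  a_14=14
n=15: 1·15 3·5 5·3 15·1  φ→[1+2+4+8]=15
n=16: 1·16 2·8 4·4 8·2 16·1  φ→[1+1+2+4+8]=16
n=17: 17·1 1·17  φ→[16+1]=17
d|18:{18,9,6,3,2,1}  Σφ=6+6+2+2+1+1=18
q^19  k|19↦φ(k): 1:1 19:18  a_19=19

11, 12, 13, 14, 15, 16, 17, 18, 19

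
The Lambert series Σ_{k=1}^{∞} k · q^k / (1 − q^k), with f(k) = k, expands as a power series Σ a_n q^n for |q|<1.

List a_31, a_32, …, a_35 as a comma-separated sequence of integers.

32, 63, 48, 54, 48

[q^31] f(31)=31,f(1)=1 ⇒ 32
[q^32] f(32)=32,f(16)=16,f(8)=8,f(4)=4,f(2)=2,f(1)=1 ⇒ 63
q^33  k|33↦f(k): 33:33 11:11 3:3 1:1  a_33=48
n=34: 1·34 2·17 17·2 34·1  f→[1+2+17+34]=54
n=35: 1·35 5·7 7·5 35·1  f→[1+5+7+35]=48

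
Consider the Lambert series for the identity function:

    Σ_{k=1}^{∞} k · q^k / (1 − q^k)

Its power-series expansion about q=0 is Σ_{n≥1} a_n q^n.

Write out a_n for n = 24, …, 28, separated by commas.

60, 31, 42, 40, 56

n=24: 1·24 2·12 3·8 4·6 6·4 8·3 12·2 24·1  f→[1+2+3+4+6+8+12+24]=60
q^25  k|25↦f(k): 25:25 5:5 1:1  a_25=31
n=26: 1·26 2·13 13·2 26·1  f→[1+2+13+26]=42
n=27: 1·27 3·9 9·3 27·1  f→[1+3+9+27]=40
q^28  k|28↦f(k): 28:28 14:14 7:7 4:4 2:2 1:1  a_28=56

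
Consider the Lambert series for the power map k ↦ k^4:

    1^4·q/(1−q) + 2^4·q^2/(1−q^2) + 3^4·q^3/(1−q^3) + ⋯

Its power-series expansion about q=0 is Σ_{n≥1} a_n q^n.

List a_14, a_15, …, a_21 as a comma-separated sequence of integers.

40834, 51332, 69905, 83522, 112931, 130322, 170898, 196964

d|14:{1,2,7,14}  Σf=1+16+2401+38416=40834
q^15  k|15↦f(k): 15:50625 5:625 3:81 1:1  a_15=51332
[q^16] f(1)=1,f(2)=16,f(4)=256,f(8)=4096,f(16)=65536 ⇒ 69905
[q^17] f(1)=1,f(17)=83521 ⇒ 83522
d|18:{1,2,3,6,9,18}  Σf=1+16+81+1296+6561+104976=112931
q^19  k|19↦f(k): 19:130321 1:1  a_19=130322
n=20: 1·20 2·10 4·5 5·4 10·2 20·1  f→[1+16+256+625+10000+160000]=170898
d|21:{21,7,3,1}  Σf=194481+2401+81+1=196964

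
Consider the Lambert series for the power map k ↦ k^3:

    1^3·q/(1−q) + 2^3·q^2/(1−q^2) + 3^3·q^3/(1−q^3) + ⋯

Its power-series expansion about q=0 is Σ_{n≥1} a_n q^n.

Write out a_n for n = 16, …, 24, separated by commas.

4681, 4914, 6813, 6860, 9198, 9632, 11988, 12168, 16380

q^16  k|16↦f(k): 16:4096 8:512 4:64 2:8 1:1  a_16=4681
[q^17] f(17)=4913,f(1)=1 ⇒ 4914
q^18  k|18↦f(k): 18:5832 9:729 6:216 3:27 2:8 1:1  a_18=6813
[q^19] f(19)=6859,f(1)=1 ⇒ 6860
n=20: 20·1 10·2 5·4 4·5 2·10 1·20  f→[8000+1000+125+64+8+1]=9198
q^21  k|21↦f(k): 21:9261 7:343 3:27 1:1  a_21=9632
[q^22] f(1)=1,f(2)=8,f(11)=1331,f(22)=10648 ⇒ 11988
n=23: 1·23 23·1  f→[1+12167]=12168
d|24:{24,12,8,6,4,3,2,1}  Σf=13824+1728+512+216+64+27+8+1=16380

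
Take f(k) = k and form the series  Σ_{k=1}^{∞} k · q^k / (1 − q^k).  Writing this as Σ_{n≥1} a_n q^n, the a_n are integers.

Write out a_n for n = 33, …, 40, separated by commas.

n=33: 1·33 3·11 11·3 33·1  f→[1+3+11+33]=48
d|34:{34,17,2,1}  Σf=34+17+2+1=54
n=35: 35·1 7·5 5·7 1·35  f→[35+7+5+1]=48
[q^36] f(36)=36,f(18)=18,f(12)=12,f(9)=9,f(6)=6,f(4)=4,f(3)=3,f(2)=2,f(1)=1 ⇒ 91
q^37  k|37↦f(k): 37:37 1:1  a_37=38
[q^38] f(38)=38,f(19)=19,f(2)=2,f(1)=1 ⇒ 60
n=39: 1·39 3·13 13·3 39·1  f→[1+3+13+39]=56
d|40:{1,2,4,5,8,10,20,40}  Σf=1+2+4+5+8+10+20+40=90

48, 54, 48, 91, 38, 60, 56, 90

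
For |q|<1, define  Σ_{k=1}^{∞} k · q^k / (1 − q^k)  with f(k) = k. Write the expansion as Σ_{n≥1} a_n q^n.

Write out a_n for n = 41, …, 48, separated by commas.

42, 96, 44, 84, 78, 72, 48, 124

n=41: 41·1 1·41  f→[41+1]=42
n=42: 1·42 2·21 3·14 6·7 7·6 14·3 21·2 42·1  f→[1+2+3+6+7+14+21+42]=96
d|43:{43,1}  Σf=43+1=44
q^44  k|44↦f(k): 44:44 22:22 11:11 4:4 2:2 1:1  a_44=84
[q^45] f(45)=45,f(15)=15,f(9)=9,f(5)=5,f(3)=3,f(1)=1 ⇒ 78
q^46  k|46↦f(k): 1:1 2:2 23:23 46:46  a_46=72
d|47:{47,1}  Σf=47+1=48
d|48:{48,24,16,12,8,6,4,3,2,1}  Σf=48+24+16+12+8+6+4+3+2+1=124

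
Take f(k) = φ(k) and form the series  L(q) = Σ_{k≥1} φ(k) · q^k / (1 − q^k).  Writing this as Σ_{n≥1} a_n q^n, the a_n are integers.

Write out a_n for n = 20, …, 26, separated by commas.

q^20  k|20↦φ(k): 1:1 2:1 4:2 5:4 10:4 20:8  a_20=20
[q^21] φ(1)=1,φ(3)=2,φ(7)=6,φ(21)=12 ⇒ 21
[q^22] φ(1)=1,φ(2)=1,φ(11)=10,φ(22)=10 ⇒ 22
[q^23] φ(1)=1,φ(23)=22 ⇒ 23
n=24: 1·24 2·12 3·8 4·6 6·4 8·3 12·2 24·1  φ→[1+1+2+2+2+4+4+8]=24
n=25: 1·25 5·5 25·1  φ→[1+4+20]=25
n=26: 26·1 13·2 2·13 1·26  φ→[12+12+1+1]=26

20, 21, 22, 23, 24, 25, 26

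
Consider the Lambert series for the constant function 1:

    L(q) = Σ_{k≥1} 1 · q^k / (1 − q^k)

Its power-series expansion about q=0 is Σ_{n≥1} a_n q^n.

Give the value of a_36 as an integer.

d|36:{36,18,12,9,6,4,3,2,1}  Σf=1+1+1+1+1+1+1+1+1=9

a_36 = 9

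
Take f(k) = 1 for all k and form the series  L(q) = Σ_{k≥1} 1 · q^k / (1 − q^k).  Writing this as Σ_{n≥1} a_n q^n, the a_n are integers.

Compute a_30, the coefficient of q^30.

a_30 = 8

d|30:{30,15,10,6,5,3,2,1}  Σf=1+1+1+1+1+1+1+1=8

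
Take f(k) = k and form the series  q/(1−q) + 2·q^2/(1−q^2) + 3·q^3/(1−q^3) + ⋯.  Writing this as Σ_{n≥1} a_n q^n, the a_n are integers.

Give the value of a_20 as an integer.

a_20 = 42

q^20  k|20↦f(k): 20:20 10:10 5:5 4:4 2:2 1:1  a_20=42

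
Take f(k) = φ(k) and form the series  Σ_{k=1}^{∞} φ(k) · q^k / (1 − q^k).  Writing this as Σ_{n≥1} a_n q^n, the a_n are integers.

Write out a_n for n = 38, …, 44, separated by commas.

n=38: 38·1 19·2 2·19 1·38  φ→[18+18+1+1]=38
q^39  k|39↦φ(k): 39:24 13:12 3:2 1:1  a_39=39
d|40:{40,20,10,8,5,4,2,1}  Σφ=16+8+4+4+4+2+1+1=40
n=41: 1·41 41·1  φ→[1+40]=41
d|42:{1,2,3,6,7,14,21,42}  Σφ=1+1+2+2+6+6+12+12=42
q^43  k|43↦φ(k): 1:1 43:42  a_43=43
q^44  k|44↦φ(k): 1:1 2:1 4:2 11:10 22:10 44:20  a_44=44

38, 39, 40, 41, 42, 43, 44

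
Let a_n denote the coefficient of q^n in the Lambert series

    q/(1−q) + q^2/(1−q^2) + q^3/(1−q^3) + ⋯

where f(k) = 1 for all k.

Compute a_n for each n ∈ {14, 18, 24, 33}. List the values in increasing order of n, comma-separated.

4, 6, 8, 4

n=14: 14·1 7·2 2·7 1·14  f→[1+1+1+1]=4
q^18  k|18↦f(k): 1:1 2:1 3:1 6:1 9:1 18:1  a_18=6
[q^24] f(1)=1,f(2)=1,f(3)=1,f(4)=1,f(6)=1,f(8)=1,f(12)=1,f(24)=1 ⇒ 8
[q^33] f(1)=1,f(3)=1,f(11)=1,f(33)=1 ⇒ 4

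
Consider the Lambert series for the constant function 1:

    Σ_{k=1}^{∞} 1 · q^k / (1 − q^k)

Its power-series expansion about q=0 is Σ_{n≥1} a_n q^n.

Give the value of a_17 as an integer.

n=17: 1·17 17·1  f→[1+1]=2

a_17 = 2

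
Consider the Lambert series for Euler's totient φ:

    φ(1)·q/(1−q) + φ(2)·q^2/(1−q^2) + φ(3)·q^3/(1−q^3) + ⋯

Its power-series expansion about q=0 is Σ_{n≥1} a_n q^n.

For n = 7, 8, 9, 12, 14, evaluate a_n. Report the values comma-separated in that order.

[q^7] φ(7)=6,φ(1)=1 ⇒ 7
[q^8] φ(8)=4,φ(4)=2,φ(2)=1,φ(1)=1 ⇒ 8
q^9  k|9↦φ(k): 1:1 3:2 9:6  a_9=9
d|12:{1,2,3,4,6,12}  Σφ=1+1+2+2+2+4=12
d|14:{1,2,7,14}  Σφ=1+1+6+6=14

7, 8, 9, 12, 14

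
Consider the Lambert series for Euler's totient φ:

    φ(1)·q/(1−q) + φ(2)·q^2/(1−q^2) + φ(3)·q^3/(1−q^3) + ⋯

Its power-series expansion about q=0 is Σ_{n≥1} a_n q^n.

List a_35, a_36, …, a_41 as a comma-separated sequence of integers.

[q^35] φ(35)=24,φ(7)=6,φ(5)=4,φ(1)=1 ⇒ 35
d|36:{1,2,3,4,6,9,12,18,36}  Σφ=1+1+2+2+2+6+4+6+12=36
n=37: 37·1 1·37  φ→[36+1]=37
q^38  k|38↦φ(k): 38:18 19:18 2:1 1:1  a_38=38
n=39: 39·1 13·3 3·13 1·39  φ→[24+12+2+1]=39
d|40:{40,20,10,8,5,4,2,1}  Σφ=16+8+4+4+4+2+1+1=40
[q^41] φ(41)=40,φ(1)=1 ⇒ 41

35, 36, 37, 38, 39, 40, 41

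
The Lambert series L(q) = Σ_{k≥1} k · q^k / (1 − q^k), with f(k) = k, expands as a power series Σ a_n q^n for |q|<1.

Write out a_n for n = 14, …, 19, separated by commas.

d|14:{14,7,2,1}  Σf=14+7+2+1=24
d|15:{1,3,5,15}  Σf=1+3+5+15=24
[q^16] f(1)=1,f(2)=2,f(4)=4,f(8)=8,f(16)=16 ⇒ 31
q^17  k|17↦f(k): 17:17 1:1  a_17=18
d|18:{1,2,3,6,9,18}  Σf=1+2+3+6+9+18=39
d|19:{19,1}  Σf=19+1=20

24, 24, 31, 18, 39, 20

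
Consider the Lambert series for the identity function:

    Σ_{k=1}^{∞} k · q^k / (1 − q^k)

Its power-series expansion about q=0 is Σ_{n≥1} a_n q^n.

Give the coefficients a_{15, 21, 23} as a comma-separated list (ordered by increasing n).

24, 32, 24

d|15:{15,5,3,1}  Σf=15+5+3+1=24
n=21: 1·21 3·7 7·3 21·1  f→[1+3+7+21]=32
q^23  k|23↦f(k): 1:1 23:23  a_23=24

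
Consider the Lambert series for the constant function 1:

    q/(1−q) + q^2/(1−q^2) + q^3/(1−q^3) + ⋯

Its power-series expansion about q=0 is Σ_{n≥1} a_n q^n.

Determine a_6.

a_6 = 4

q^6  k|6↦f(k): 6:1 3:1 2:1 1:1  a_6=4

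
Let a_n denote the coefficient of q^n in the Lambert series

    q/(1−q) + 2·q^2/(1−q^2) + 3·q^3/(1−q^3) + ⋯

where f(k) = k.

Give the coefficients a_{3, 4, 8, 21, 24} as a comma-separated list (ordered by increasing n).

n=3: 1·3 3·1  f→[1+3]=4
[q^4] f(1)=1,f(2)=2,f(4)=4 ⇒ 7
q^8  k|8↦f(k): 8:8 4:4 2:2 1:1  a_8=15
[q^21] f(21)=21,f(7)=7,f(3)=3,f(1)=1 ⇒ 32
d|24:{1,2,3,4,6,8,12,24}  Σf=1+2+3+4+6+8+12+24=60

4, 7, 15, 32, 60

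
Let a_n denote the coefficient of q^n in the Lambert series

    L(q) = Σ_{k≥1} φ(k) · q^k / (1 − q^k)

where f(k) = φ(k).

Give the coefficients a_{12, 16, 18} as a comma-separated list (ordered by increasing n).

q^12  k|12↦φ(k): 1:1 2:1 3:2 4:2 6:2 12:4  a_12=12
d|16:{16,8,4,2,1}  Σφ=8+4+2+1+1=16
[q^18] φ(1)=1,φ(2)=1,φ(3)=2,φ(6)=2,φ(9)=6,φ(18)=6 ⇒ 18

12, 16, 18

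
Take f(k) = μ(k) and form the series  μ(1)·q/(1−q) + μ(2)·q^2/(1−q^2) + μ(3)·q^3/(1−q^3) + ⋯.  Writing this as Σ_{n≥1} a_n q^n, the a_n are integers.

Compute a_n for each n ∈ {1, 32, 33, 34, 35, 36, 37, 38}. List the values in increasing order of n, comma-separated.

1, 0, 0, 0, 0, 0, 0, 0

n=1: 1·1  μ→[1]=1
d|32:{1,2,4,8,16,32}  Σμ=1+(-1)+0+0+0+0=0
d|33:{1,3,11,33}  Σμ=1+(-1)+(-1)+1=0
[q^34] μ(1)=1,μ(2)=-1,μ(17)=-1,μ(34)=1 ⇒ 0
q^35  k|35↦μ(k): 35:1 7:-1 5:-1 1:1  a_35=0
[q^36] μ(36)=0,μ(18)=0,μ(12)=0,μ(9)=0,μ(6)=1,μ(4)=0,μ(3)=-1,μ(2)=-1,μ(1)=1 ⇒ 0
q^37  k|37↦μ(k): 1:1 37:-1  a_37=0
d|38:{1,2,19,38}  Σμ=1+(-1)+(-1)+1=0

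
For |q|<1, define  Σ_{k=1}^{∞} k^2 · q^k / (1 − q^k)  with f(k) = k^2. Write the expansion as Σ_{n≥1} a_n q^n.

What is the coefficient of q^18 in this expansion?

a_18 = 455

n=18: 18·1 9·2 6·3 3·6 2·9 1·18  f→[324+81+36+9+4+1]=455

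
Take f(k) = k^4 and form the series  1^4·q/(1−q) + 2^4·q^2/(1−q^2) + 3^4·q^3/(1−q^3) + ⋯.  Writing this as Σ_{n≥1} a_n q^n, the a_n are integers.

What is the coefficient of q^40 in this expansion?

[q^40] f(40)=2560000,f(20)=160000,f(10)=10000,f(8)=4096,f(5)=625,f(4)=256,f(2)=16,f(1)=1 ⇒ 2734994

a_40 = 2734994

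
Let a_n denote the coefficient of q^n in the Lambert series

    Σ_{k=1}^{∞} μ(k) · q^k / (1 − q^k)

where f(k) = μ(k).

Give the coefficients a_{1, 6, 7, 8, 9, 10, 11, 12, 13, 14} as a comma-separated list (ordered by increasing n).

d|1:{1}  Σμ=1=1
d|6:{1,2,3,6}  Σμ=1+(-1)+(-1)+1=0
q^7  k|7↦μ(k): 7:-1 1:1  a_7=0
q^8  k|8↦μ(k): 1:1 2:-1 4:0 8:0  a_8=0
d|9:{1,3,9}  Σμ=1+(-1)+0=0
q^10  k|10↦μ(k): 1:1 2:-1 5:-1 10:1  a_10=0
[q^11] μ(1)=1,μ(11)=-1 ⇒ 0
d|12:{12,6,4,3,2,1}  Σμ=0+1+0+(-1)+(-1)+1=0
n=13: 1·13 13·1  μ→[1+(-1)]=0
q^14  k|14↦μ(k): 1:1 2:-1 7:-1 14:1  a_14=0

1, 0, 0, 0, 0, 0, 0, 0, 0, 0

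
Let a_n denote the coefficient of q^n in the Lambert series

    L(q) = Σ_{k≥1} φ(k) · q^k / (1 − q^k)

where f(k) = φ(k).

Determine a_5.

n=5: 5·1 1·5  φ→[4+1]=5

a_5 = 5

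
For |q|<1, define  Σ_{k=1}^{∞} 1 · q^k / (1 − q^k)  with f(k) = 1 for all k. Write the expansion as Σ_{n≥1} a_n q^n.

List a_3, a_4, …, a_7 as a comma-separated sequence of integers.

2, 3, 2, 4, 2

[q^3] f(1)=1,f(3)=1 ⇒ 2
q^4  k|4↦f(k): 1:1 2:1 4:1  a_4=3
[q^5] f(5)=1,f(1)=1 ⇒ 2
d|6:{6,3,2,1}  Σf=1+1+1+1=4
n=7: 7·1 1·7  f→[1+1]=2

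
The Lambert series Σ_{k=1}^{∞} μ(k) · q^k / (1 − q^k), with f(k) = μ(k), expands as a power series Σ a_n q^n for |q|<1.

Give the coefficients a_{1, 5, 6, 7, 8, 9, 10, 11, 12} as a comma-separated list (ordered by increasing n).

q^1  k|1↦μ(k): 1:1  a_1=1
q^5  k|5↦μ(k): 5:-1 1:1  a_5=0
d|6:{6,3,2,1}  Σμ=1+(-1)+(-1)+1=0
d|7:{7,1}  Σμ=(-1)+1=0
d|8:{1,2,4,8}  Σμ=1+(-1)+0+0=0
q^9  k|9↦μ(k): 9:0 3:-1 1:1  a_9=0
[q^10] μ(1)=1,μ(2)=-1,μ(5)=-1,μ(10)=1 ⇒ 0
q^11  k|11↦μ(k): 11:-1 1:1  a_11=0
d|12:{12,6,4,3,2,1}  Σμ=0+1+0+(-1)+(-1)+1=0

1, 0, 0, 0, 0, 0, 0, 0, 0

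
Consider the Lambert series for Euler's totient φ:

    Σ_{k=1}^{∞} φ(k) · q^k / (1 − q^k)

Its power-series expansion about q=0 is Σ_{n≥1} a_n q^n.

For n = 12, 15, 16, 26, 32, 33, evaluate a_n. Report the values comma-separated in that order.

d|12:{1,2,3,4,6,12}  Σφ=1+1+2+2+2+4=12
q^15  k|15↦φ(k): 15:8 5:4 3:2 1:1  a_15=15
q^16  k|16↦φ(k): 1:1 2:1 4:2 8:4 16:8  a_16=16
q^26  k|26↦φ(k): 26:12 13:12 2:1 1:1  a_26=26
d|32:{1,2,4,8,16,32}  Σφ=1+1+2+4+8+16=32
[q^33] φ(1)=1,φ(3)=2,φ(11)=10,φ(33)=20 ⇒ 33

12, 15, 16, 26, 32, 33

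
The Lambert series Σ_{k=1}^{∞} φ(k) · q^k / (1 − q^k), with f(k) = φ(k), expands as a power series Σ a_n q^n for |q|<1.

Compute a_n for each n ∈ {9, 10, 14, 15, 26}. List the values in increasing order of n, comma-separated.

n=9: 1·9 3·3 9·1  φ→[1+2+6]=9
q^10  k|10↦φ(k): 10:4 5:4 2:1 1:1  a_10=10
n=14: 14·1 7·2 2·7 1·14  φ→[6+6+1+1]=14
d|15:{15,5,3,1}  Σφ=8+4+2+1=15
d|26:{1,2,13,26}  Σφ=1+1+12+12=26

9, 10, 14, 15, 26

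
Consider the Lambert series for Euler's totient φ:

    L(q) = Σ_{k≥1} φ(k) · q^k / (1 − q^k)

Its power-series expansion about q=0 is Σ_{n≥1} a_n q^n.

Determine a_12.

q^12  k|12↦φ(k): 1:1 2:1 3:2 4:2 6:2 12:4  a_12=12

a_12 = 12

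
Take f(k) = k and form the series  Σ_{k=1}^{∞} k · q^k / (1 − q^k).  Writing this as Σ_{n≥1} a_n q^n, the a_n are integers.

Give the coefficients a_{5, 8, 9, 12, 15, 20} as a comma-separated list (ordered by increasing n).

n=5: 5·1 1·5  f→[5+1]=6
d|8:{1,2,4,8}  Σf=1+2+4+8=15
[q^9] f(9)=9,f(3)=3,f(1)=1 ⇒ 13
d|12:{12,6,4,3,2,1}  Σf=12+6+4+3+2+1=28
q^15  k|15↦f(k): 15:15 5:5 3:3 1:1  a_15=24
q^20  k|20↦f(k): 1:1 2:2 4:4 5:5 10:10 20:20  a_20=42

6, 15, 13, 28, 24, 42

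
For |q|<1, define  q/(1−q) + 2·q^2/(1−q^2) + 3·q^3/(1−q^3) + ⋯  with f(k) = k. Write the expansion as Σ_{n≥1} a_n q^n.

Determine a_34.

d|34:{34,17,2,1}  Σf=34+17+2+1=54

a_34 = 54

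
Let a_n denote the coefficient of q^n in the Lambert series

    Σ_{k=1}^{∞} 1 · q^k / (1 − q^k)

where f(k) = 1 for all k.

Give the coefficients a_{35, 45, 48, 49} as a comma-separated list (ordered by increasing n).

4, 6, 10, 3

q^35  k|35↦f(k): 35:1 7:1 5:1 1:1  a_35=4
n=45: 1·45 3·15 5·9 9·5 15·3 45·1  f→[1+1+1+1+1+1]=6
d|48:{48,24,16,12,8,6,4,3,2,1}  Σf=1+1+1+1+1+1+1+1+1+1=10
q^49  k|49↦f(k): 49:1 7:1 1:1  a_49=3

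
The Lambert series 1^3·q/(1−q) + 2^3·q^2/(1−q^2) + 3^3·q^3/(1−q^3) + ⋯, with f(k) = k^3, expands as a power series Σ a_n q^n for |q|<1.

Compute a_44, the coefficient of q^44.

a_44 = 97236

[q^44] f(44)=85184,f(22)=10648,f(11)=1331,f(4)=64,f(2)=8,f(1)=1 ⇒ 97236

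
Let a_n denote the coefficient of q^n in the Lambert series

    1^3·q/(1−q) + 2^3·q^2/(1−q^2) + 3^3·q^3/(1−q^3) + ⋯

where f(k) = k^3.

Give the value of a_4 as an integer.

d|4:{4,2,1}  Σf=64+8+1=73

a_4 = 73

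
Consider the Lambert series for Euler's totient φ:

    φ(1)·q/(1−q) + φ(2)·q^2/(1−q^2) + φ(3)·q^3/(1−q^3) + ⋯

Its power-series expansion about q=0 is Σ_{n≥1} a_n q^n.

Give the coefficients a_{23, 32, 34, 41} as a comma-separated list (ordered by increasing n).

q^23  k|23↦φ(k): 1:1 23:22  a_23=23
d|32:{1,2,4,8,16,32}  Σφ=1+1+2+4+8+16=32
n=34: 34·1 17·2 2·17 1·34  φ→[16+16+1+1]=34
[q^41] φ(41)=40,φ(1)=1 ⇒ 41

23, 32, 34, 41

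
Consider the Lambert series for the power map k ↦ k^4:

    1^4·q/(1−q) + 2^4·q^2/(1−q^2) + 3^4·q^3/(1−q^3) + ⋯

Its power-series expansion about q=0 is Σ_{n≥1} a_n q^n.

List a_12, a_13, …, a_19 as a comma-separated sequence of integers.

q^12  k|12↦f(k): 1:1 2:16 3:81 4:256 6:1296 12:20736  a_12=22386
n=13: 13·1 1·13  f→[28561+1]=28562
n=14: 1·14 2·7 7·2 14·1  f→[1+16+2401+38416]=40834
n=15: 15·1 5·3 3·5 1·15  f→[50625+625+81+1]=51332
[q^16] f(16)=65536,f(8)=4096,f(4)=256,f(2)=16,f(1)=1 ⇒ 69905
[q^17] f(1)=1,f(17)=83521 ⇒ 83522
[q^18] f(1)=1,f(2)=16,f(3)=81,f(6)=1296,f(9)=6561,f(18)=104976 ⇒ 112931
n=19: 19·1 1·19  f→[130321+1]=130322

22386, 28562, 40834, 51332, 69905, 83522, 112931, 130322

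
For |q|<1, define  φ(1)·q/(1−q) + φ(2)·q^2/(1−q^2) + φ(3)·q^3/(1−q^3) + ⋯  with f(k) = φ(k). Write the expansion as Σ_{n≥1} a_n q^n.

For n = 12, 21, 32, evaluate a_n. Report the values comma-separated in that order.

d|12:{12,6,4,3,2,1}  Σφ=4+2+2+2+1+1=12
n=21: 21·1 7·3 3·7 1·21  φ→[12+6+2+1]=21
d|32:{1,2,4,8,16,32}  Σφ=1+1+2+4+8+16=32

12, 21, 32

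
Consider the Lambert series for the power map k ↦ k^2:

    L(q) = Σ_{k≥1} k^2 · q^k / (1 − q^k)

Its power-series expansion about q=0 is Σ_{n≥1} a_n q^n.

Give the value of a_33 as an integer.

[q^33] f(33)=1089,f(11)=121,f(3)=9,f(1)=1 ⇒ 1220

a_33 = 1220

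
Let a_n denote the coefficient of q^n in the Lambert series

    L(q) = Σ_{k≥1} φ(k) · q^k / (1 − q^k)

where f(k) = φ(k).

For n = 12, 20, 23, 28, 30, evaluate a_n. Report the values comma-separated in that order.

d|12:{12,6,4,3,2,1}  Σφ=4+2+2+2+1+1=12
[q^20] φ(1)=1,φ(2)=1,φ(4)=2,φ(5)=4,φ(10)=4,φ(20)=8 ⇒ 20
n=23: 1·23 23·1  φ→[1+22]=23
d|28:{1,2,4,7,14,28}  Σφ=1+1+2+6+6+12=28
[q^30] φ(1)=1,φ(2)=1,φ(3)=2,φ(5)=4,φ(6)=2,φ(10)=4,φ(15)=8,φ(30)=8 ⇒ 30

12, 20, 23, 28, 30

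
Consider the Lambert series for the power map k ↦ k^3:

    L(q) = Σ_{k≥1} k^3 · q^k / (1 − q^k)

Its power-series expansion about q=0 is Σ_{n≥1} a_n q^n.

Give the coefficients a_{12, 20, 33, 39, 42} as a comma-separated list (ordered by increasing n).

d|12:{1,2,3,4,6,12}  Σf=1+8+27+64+216+1728=2044
q^20  k|20↦f(k): 20:8000 10:1000 5:125 4:64 2:8 1:1  a_20=9198
[q^33] f(1)=1,f(3)=27,f(11)=1331,f(33)=35937 ⇒ 37296
q^39  k|39↦f(k): 1:1 3:27 13:2197 39:59319  a_39=61544
[q^42] f(1)=1,f(2)=8,f(3)=27,f(6)=216,f(7)=343,f(14)=2744,f(21)=9261,f(42)=74088 ⇒ 86688

2044, 9198, 37296, 61544, 86688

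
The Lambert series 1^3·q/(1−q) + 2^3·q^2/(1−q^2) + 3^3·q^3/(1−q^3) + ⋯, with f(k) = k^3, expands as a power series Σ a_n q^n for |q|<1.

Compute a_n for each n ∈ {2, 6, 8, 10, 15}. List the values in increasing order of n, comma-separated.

9, 252, 585, 1134, 3528

d|2:{1,2}  Σf=1+8=9
[q^6] f(6)=216,f(3)=27,f(2)=8,f(1)=1 ⇒ 252
n=8: 8·1 4·2 2·4 1·8  f→[512+64+8+1]=585
[q^10] f(10)=1000,f(5)=125,f(2)=8,f(1)=1 ⇒ 1134
d|15:{15,5,3,1}  Σf=3375+125+27+1=3528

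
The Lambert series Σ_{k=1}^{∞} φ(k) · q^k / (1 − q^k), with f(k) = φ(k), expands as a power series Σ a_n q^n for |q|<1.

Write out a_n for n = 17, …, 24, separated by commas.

n=17: 17·1 1·17  φ→[16+1]=17
n=18: 18·1 9·2 6·3 3·6 2·9 1·18  φ→[6+6+2+2+1+1]=18
d|19:{19,1}  Σφ=18+1=19
n=20: 1·20 2·10 4·5 5·4 10·2 20·1  φ→[1+1+2+4+4+8]=20
[q^21] φ(1)=1,φ(3)=2,φ(7)=6,φ(21)=12 ⇒ 21
d|22:{1,2,11,22}  Σφ=1+1+10+10=22
[q^23] φ(1)=1,φ(23)=22 ⇒ 23
q^24  k|24↦φ(k): 1:1 2:1 3:2 4:2 6:2 8:4 12:4 24:8  a_24=24

17, 18, 19, 20, 21, 22, 23, 24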